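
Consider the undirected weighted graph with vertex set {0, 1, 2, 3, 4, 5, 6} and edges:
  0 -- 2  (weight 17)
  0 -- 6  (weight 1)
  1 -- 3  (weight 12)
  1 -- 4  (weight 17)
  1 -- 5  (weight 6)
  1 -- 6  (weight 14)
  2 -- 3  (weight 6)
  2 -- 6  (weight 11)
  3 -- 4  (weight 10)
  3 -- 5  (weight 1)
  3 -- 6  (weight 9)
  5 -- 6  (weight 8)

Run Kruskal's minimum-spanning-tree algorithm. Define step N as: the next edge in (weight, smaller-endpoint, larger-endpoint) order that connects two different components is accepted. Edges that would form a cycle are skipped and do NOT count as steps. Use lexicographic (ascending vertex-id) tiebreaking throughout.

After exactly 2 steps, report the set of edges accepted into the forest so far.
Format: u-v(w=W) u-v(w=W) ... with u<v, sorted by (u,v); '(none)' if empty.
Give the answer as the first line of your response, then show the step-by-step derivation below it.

0-6(w=1) 3-5(w=1)

step 1: add edge 0-6 (w=1); MST = {0-6(w=1)}
step 2: add edge 3-5 (w=1); MST = {0-6(w=1) 3-5(w=1)}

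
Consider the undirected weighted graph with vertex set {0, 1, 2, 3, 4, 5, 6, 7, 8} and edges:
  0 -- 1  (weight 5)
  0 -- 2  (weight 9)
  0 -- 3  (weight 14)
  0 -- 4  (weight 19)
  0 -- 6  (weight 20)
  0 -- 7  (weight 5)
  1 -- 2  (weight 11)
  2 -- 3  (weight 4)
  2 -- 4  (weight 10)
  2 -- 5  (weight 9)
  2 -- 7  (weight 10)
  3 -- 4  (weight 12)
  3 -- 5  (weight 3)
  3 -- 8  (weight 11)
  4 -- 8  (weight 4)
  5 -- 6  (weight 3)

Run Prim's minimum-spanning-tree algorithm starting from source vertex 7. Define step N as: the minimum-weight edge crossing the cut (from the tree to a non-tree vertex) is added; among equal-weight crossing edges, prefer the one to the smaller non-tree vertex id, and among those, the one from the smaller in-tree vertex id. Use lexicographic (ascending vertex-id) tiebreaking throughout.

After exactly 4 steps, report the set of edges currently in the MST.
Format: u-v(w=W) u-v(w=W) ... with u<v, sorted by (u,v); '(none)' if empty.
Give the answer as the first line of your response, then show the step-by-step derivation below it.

0-1(w=5) 0-2(w=9) 0-7(w=5) 2-3(w=4)

step 1: add edge 0-7 (w=5); MST = {0-7(w=5)}
step 2: add edge 0-1 (w=5); MST = {0-1(w=5) 0-7(w=5)}
step 3: add edge 0-2 (w=9); MST = {0-1(w=5) 0-2(w=9) 0-7(w=5)}
step 4: add edge 2-3 (w=4); MST = {0-1(w=5) 0-2(w=9) 0-7(w=5) 2-3(w=4)}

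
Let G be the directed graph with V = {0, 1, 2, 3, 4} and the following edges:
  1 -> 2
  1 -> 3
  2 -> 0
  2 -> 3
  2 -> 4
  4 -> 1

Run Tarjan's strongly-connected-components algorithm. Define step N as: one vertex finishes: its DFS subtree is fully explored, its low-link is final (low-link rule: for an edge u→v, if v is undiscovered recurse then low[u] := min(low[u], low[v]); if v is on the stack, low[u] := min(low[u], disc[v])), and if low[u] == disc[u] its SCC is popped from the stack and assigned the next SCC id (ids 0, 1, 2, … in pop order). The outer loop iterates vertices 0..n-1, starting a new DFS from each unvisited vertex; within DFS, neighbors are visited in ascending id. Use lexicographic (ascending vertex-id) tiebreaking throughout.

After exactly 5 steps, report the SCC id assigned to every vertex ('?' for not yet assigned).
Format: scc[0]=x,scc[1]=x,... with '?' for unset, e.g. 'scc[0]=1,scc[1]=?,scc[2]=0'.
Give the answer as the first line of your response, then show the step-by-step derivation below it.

scc[0]=0,scc[1]=2,scc[2]=2,scc[3]=1,scc[4]=2

step 1: low=(low[0]=0,low[1]=?,low[2]=?,low[3]=?,low[4]=?); scc=(scc[0]=0,scc[1]=?,scc[2]=?,scc[3]=?,scc[4]=?)
step 2: low=(low[0]=0,low[1]=1,low[2]=2,low[3]=3,low[4]=?); scc=(scc[0]=0,scc[1]=?,scc[2]=?,scc[3]=1,scc[4]=?)
step 3: low=(low[0]=0,low[1]=1,low[2]=2,low[3]=3,low[4]=1); scc=(scc[0]=0,scc[1]=?,scc[2]=?,scc[3]=1,scc[4]=?)
step 4: low=(low[0]=0,low[1]=1,low[2]=1,low[3]=3,low[4]=1); scc=(scc[0]=0,scc[1]=?,scc[2]=?,scc[3]=1,scc[4]=?)
step 5: low=(low[0]=0,low[1]=1,low[2]=1,low[3]=3,low[4]=1); scc=(scc[0]=0,scc[1]=2,scc[2]=2,scc[3]=1,scc[4]=2)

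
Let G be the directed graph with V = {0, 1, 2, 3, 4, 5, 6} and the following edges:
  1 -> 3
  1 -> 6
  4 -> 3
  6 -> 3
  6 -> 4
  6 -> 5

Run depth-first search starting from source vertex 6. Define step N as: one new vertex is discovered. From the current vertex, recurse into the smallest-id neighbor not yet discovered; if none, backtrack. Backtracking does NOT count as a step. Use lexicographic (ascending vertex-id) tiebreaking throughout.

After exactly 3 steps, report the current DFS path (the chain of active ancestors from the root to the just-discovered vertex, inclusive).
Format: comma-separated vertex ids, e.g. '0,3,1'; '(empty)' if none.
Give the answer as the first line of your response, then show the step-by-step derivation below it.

6,4

step 1: discover 6; path=6; order=6
step 2: discover 3; path=6>3; order=6,3
step 3: discover 4; path=6>4; order=6,3,4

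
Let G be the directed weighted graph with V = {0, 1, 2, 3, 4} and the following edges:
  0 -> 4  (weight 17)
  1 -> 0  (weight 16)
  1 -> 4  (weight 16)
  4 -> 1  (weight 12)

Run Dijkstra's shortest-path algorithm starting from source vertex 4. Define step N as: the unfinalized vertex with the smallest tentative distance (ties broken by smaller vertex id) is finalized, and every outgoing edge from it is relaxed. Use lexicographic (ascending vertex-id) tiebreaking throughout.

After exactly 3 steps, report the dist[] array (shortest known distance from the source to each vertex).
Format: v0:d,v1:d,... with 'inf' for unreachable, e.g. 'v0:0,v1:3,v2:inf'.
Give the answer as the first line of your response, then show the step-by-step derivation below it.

v0:28,v1:12,v2:inf,v3:inf,v4:0

step 1: dist = v0:inf,v1:12,v2:inf,v3:inf,v4:0
step 2: dist = v0:28,v1:12,v2:inf,v3:inf,v4:0
step 3: dist = v0:28,v1:12,v2:inf,v3:inf,v4:0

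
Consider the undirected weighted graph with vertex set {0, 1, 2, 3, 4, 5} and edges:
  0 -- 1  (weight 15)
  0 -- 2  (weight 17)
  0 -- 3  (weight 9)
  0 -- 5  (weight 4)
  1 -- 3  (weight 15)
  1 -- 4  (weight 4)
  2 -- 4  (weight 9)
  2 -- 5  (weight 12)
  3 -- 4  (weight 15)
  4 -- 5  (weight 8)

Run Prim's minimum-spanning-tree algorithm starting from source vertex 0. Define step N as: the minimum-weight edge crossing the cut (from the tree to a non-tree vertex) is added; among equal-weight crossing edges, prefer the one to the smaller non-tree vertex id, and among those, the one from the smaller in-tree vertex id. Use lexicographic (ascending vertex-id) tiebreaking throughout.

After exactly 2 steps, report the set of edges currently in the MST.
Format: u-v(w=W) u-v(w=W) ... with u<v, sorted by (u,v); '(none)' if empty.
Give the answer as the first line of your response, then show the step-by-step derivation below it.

0-5(w=4) 4-5(w=8)

step 1: add edge 0-5 (w=4); MST = {0-5(w=4)}
step 2: add edge 4-5 (w=8); MST = {0-5(w=4) 4-5(w=8)}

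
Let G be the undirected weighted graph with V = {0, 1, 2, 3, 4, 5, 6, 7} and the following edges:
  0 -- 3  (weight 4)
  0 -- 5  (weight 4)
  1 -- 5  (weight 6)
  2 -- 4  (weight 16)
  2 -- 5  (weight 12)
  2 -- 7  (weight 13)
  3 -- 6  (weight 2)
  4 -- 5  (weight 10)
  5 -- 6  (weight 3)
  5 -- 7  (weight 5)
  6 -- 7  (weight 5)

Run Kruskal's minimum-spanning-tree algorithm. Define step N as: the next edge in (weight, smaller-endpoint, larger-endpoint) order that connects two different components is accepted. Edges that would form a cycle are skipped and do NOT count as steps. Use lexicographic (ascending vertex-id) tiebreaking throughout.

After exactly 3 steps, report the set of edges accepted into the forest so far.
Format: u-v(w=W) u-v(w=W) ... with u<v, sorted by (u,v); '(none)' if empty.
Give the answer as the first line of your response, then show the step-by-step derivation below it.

0-3(w=4) 3-6(w=2) 5-6(w=3)

step 1: add edge 3-6 (w=2); MST = {3-6(w=2)}
step 2: add edge 5-6 (w=3); MST = {3-6(w=2) 5-6(w=3)}
step 3: add edge 0-3 (w=4); MST = {0-3(w=4) 3-6(w=2) 5-6(w=3)}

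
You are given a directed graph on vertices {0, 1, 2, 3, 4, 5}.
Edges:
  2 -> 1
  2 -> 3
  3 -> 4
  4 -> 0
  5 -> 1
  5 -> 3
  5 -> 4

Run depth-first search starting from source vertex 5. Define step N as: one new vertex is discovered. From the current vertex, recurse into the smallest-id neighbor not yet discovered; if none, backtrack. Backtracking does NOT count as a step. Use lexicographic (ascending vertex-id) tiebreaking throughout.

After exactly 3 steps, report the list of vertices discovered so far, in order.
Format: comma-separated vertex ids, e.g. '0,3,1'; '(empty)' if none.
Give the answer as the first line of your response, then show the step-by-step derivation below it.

5,1,3

step 1: discover 5; path=5; order=5
step 2: discover 1; path=5>1; order=5,1
step 3: discover 3; path=5>3; order=5,1,3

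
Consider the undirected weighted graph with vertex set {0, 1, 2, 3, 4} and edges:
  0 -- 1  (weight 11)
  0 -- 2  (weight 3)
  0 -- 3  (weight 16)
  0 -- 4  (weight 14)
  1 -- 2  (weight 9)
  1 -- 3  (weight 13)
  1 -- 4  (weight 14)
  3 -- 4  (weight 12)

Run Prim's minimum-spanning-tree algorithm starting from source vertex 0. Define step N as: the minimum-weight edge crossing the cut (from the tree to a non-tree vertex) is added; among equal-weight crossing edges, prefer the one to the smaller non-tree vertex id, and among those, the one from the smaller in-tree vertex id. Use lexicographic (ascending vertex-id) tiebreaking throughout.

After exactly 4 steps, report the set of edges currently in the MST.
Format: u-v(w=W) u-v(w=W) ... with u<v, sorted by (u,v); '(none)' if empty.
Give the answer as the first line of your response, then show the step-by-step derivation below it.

0-2(w=3) 1-2(w=9) 1-3(w=13) 3-4(w=12)

step 1: add edge 0-2 (w=3); MST = {0-2(w=3)}
step 2: add edge 1-2 (w=9); MST = {0-2(w=3) 1-2(w=9)}
step 3: add edge 1-3 (w=13); MST = {0-2(w=3) 1-2(w=9) 1-3(w=13)}
step 4: add edge 3-4 (w=12); MST = {0-2(w=3) 1-2(w=9) 1-3(w=13) 3-4(w=12)}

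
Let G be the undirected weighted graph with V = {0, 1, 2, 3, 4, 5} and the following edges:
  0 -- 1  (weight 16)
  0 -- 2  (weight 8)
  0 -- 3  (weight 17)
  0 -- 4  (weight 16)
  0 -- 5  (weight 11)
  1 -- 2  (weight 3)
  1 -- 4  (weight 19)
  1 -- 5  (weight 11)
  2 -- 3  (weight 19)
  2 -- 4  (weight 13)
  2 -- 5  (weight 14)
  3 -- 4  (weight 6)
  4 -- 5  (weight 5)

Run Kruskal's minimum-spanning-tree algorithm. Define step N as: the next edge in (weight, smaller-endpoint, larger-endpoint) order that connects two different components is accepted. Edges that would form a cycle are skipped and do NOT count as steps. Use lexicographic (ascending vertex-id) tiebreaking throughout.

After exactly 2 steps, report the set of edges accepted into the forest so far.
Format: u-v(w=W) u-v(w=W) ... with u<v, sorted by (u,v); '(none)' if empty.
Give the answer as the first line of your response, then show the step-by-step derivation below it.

1-2(w=3) 4-5(w=5)

step 1: add edge 1-2 (w=3); MST = {1-2(w=3)}
step 2: add edge 4-5 (w=5); MST = {1-2(w=3) 4-5(w=5)}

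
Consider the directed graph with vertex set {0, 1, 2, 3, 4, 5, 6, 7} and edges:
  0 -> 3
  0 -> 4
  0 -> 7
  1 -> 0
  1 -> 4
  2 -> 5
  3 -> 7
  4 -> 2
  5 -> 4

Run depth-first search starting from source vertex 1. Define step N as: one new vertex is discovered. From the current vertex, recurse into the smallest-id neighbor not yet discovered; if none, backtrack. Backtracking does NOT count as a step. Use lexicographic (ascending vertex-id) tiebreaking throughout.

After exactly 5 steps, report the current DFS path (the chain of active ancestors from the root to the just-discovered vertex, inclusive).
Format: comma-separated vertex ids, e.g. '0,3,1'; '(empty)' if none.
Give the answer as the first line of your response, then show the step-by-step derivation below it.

1,0,4

step 1: discover 1; path=1; order=1
step 2: discover 0; path=1>0; order=1,0
step 3: discover 3; path=1>0>3; order=1,0,3
step 4: discover 7; path=1>0>3>7; order=1,0,3,7
step 5: discover 4; path=1>0>4; order=1,0,3,7,4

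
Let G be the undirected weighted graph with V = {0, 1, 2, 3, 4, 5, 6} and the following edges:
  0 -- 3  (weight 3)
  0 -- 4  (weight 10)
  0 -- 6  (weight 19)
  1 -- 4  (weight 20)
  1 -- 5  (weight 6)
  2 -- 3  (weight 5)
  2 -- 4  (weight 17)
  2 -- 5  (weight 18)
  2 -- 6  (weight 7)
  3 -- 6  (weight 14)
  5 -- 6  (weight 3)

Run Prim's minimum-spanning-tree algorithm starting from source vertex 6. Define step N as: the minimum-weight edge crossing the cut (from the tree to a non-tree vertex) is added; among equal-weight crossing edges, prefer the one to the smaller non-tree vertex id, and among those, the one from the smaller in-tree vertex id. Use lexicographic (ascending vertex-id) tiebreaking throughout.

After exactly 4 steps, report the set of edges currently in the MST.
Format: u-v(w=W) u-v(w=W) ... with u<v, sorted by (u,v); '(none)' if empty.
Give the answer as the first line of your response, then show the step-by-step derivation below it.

1-5(w=6) 2-3(w=5) 2-6(w=7) 5-6(w=3)

step 1: add edge 5-6 (w=3); MST = {5-6(w=3)}
step 2: add edge 1-5 (w=6); MST = {1-5(w=6) 5-6(w=3)}
step 3: add edge 2-6 (w=7); MST = {1-5(w=6) 2-6(w=7) 5-6(w=3)}
step 4: add edge 2-3 (w=5); MST = {1-5(w=6) 2-3(w=5) 2-6(w=7) 5-6(w=3)}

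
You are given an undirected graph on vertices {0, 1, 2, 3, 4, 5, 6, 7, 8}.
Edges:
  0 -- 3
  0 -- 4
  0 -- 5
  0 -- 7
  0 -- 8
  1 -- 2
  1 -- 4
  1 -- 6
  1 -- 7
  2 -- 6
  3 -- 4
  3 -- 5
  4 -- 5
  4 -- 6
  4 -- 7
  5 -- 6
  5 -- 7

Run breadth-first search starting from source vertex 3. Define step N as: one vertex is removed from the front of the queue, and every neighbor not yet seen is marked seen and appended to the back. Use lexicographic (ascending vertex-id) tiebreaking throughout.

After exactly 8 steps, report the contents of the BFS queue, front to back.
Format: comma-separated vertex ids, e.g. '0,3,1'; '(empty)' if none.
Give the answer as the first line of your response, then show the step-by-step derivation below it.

2

step 1: dequeue 3; queue=[0,4,5]; order=3
step 2: dequeue 0; queue=[4,5,7,8]; order=3,0
step 3: dequeue 4; queue=[5,7,8,1,6]; order=3,0,4
step 4: dequeue 5; queue=[7,8,1,6]; order=3,0,4,5
step 5: dequeue 7; queue=[8,1,6]; order=3,0,4,5,7
step 6: dequeue 8; queue=[1,6]; order=3,0,4,5,7,8
step 7: dequeue 1; queue=[6,2]; order=3,0,4,5,7,8,1
step 8: dequeue 6; queue=[2]; order=3,0,4,5,7,8,1,6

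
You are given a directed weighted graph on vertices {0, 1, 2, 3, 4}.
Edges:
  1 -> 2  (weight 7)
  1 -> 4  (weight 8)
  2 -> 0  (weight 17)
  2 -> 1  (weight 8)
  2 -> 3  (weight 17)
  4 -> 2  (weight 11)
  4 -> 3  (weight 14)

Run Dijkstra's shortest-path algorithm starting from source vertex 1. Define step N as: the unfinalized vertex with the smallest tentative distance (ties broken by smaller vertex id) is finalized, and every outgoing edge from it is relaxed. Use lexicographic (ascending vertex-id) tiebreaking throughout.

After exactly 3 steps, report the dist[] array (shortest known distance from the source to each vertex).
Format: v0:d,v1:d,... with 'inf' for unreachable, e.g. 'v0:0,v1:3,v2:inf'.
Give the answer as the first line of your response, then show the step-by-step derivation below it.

v0:24,v1:0,v2:7,v3:22,v4:8

step 1: dist = v0:inf,v1:0,v2:7,v3:inf,v4:8
step 2: dist = v0:24,v1:0,v2:7,v3:24,v4:8
step 3: dist = v0:24,v1:0,v2:7,v3:22,v4:8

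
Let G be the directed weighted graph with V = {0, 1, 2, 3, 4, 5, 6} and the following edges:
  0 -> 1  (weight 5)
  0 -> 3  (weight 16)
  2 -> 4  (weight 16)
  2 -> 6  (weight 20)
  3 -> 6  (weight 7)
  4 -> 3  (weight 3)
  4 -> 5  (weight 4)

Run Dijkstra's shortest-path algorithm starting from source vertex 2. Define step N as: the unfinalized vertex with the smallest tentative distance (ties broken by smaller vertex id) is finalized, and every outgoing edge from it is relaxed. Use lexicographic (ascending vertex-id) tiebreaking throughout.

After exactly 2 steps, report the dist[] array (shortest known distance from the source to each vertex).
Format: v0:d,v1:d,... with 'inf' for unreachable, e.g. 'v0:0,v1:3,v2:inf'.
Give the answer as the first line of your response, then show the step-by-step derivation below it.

v0:inf,v1:inf,v2:0,v3:19,v4:16,v5:20,v6:20

step 1: dist = v0:inf,v1:inf,v2:0,v3:inf,v4:16,v5:inf,v6:20
step 2: dist = v0:inf,v1:inf,v2:0,v3:19,v4:16,v5:20,v6:20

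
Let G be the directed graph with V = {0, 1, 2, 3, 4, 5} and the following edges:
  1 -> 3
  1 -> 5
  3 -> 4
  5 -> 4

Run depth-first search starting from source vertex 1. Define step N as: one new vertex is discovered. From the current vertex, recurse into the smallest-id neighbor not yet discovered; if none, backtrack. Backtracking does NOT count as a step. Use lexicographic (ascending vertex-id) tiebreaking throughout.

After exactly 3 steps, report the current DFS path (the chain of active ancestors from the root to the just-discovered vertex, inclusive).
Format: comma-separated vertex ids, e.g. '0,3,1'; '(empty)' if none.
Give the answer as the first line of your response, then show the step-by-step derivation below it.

1,3,4

step 1: discover 1; path=1; order=1
step 2: discover 3; path=1>3; order=1,3
step 3: discover 4; path=1>3>4; order=1,3,4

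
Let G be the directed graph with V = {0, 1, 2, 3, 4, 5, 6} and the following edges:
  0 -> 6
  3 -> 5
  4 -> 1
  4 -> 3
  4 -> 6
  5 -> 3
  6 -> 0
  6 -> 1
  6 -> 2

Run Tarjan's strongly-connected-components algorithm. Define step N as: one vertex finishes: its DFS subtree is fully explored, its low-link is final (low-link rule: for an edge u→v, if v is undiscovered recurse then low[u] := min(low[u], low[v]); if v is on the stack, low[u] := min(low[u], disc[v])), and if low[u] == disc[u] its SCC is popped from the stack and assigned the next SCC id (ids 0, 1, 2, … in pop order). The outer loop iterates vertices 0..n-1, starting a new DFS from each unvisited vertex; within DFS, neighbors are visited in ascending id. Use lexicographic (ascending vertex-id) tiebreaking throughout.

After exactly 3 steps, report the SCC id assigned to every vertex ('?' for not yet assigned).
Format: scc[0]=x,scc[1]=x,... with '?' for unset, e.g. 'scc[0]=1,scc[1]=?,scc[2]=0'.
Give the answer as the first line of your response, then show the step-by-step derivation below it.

scc[0]=?,scc[1]=0,scc[2]=1,scc[3]=?,scc[4]=?,scc[5]=?,scc[6]=?

step 1: low=(low[0]=0,low[1]=2,low[2]=?,low[3]=?,low[4]=?,low[5]=?,low[6]=0); scc=(scc[0]=?,scc[1]=0,scc[2]=?,scc[3]=?,scc[4]=?,scc[5]=?,scc[6]=?)
step 2: low=(low[0]=0,low[1]=2,low[2]=3,low[3]=?,low[4]=?,low[5]=?,low[6]=0); scc=(scc[0]=?,scc[1]=0,scc[2]=1,scc[3]=?,scc[4]=?,scc[5]=?,scc[6]=?)
step 3: low=(low[0]=0,low[1]=2,low[2]=3,low[3]=?,low[4]=?,low[5]=?,low[6]=0); scc=(scc[0]=?,scc[1]=0,scc[2]=1,scc[3]=?,scc[4]=?,scc[5]=?,scc[6]=?)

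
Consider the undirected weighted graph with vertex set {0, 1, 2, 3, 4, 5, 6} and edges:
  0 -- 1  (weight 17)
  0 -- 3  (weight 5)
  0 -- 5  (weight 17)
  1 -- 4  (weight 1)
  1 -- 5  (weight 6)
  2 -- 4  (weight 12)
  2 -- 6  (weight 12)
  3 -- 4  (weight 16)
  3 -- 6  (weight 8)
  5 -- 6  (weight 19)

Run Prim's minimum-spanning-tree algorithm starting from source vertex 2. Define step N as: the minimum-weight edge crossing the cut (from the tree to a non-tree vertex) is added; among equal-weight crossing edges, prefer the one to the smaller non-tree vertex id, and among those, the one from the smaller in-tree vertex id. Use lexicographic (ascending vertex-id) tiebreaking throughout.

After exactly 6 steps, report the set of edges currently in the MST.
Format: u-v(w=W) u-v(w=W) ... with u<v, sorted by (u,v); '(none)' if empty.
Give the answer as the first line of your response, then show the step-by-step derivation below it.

0-3(w=5) 1-4(w=1) 1-5(w=6) 2-4(w=12) 2-6(w=12) 3-6(w=8)

step 1: add edge 2-4 (w=12); MST = {2-4(w=12)}
step 2: add edge 1-4 (w=1); MST = {1-4(w=1) 2-4(w=12)}
step 3: add edge 1-5 (w=6); MST = {1-4(w=1) 1-5(w=6) 2-4(w=12)}
step 4: add edge 2-6 (w=12); MST = {1-4(w=1) 1-5(w=6) 2-4(w=12) 2-6(w=12)}
step 5: add edge 3-6 (w=8); MST = {1-4(w=1) 1-5(w=6) 2-4(w=12) 2-6(w=12) 3-6(w=8)}
step 6: add edge 0-3 (w=5); MST = {0-3(w=5) 1-4(w=1) 1-5(w=6) 2-4(w=12) 2-6(w=12) 3-6(w=8)}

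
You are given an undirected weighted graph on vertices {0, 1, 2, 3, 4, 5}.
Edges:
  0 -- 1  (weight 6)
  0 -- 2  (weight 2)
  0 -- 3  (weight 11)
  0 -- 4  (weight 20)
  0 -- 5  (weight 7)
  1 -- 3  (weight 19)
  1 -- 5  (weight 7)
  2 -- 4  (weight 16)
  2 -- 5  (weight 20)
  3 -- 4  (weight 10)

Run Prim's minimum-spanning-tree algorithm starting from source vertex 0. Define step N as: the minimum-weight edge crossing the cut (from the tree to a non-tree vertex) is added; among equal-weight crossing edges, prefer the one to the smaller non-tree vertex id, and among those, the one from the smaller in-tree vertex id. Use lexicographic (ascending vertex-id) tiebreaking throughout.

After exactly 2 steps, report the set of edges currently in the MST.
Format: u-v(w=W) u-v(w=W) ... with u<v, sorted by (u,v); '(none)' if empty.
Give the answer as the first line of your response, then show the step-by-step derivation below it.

0-1(w=6) 0-2(w=2)

step 1: add edge 0-2 (w=2); MST = {0-2(w=2)}
step 2: add edge 0-1 (w=6); MST = {0-1(w=6) 0-2(w=2)}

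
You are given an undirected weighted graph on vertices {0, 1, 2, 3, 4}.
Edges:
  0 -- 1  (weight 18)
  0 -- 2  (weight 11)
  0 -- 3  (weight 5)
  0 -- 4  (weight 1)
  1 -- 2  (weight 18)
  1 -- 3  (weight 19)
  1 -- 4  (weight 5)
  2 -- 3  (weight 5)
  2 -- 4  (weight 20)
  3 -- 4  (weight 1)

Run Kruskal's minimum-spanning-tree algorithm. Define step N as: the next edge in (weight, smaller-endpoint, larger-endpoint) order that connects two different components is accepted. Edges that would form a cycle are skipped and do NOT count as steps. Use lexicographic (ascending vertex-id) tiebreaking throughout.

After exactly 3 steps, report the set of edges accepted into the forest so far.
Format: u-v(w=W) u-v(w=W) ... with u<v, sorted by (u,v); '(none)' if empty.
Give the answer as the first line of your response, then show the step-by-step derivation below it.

0-4(w=1) 1-4(w=5) 3-4(w=1)

step 1: add edge 0-4 (w=1); MST = {0-4(w=1)}
step 2: add edge 3-4 (w=1); MST = {0-4(w=1) 3-4(w=1)}
step 3: add edge 1-4 (w=5); MST = {0-4(w=1) 1-4(w=5) 3-4(w=1)}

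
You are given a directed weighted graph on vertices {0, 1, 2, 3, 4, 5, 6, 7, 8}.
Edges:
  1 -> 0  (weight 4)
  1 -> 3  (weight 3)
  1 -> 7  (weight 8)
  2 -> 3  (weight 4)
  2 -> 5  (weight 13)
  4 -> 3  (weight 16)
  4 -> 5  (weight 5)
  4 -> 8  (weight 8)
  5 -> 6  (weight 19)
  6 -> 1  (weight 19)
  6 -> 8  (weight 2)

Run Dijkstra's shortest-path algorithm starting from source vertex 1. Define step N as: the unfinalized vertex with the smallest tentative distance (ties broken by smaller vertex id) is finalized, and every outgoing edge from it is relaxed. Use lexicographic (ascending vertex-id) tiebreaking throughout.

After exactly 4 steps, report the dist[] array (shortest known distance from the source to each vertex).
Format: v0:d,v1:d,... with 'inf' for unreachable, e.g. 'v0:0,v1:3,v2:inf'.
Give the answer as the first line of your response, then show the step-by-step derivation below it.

v0:4,v1:0,v2:inf,v3:3,v4:inf,v5:inf,v6:inf,v7:8,v8:inf

step 1: dist = v0:4,v1:0,v2:inf,v3:3,v4:inf,v5:inf,v6:inf,v7:8,v8:inf
step 2: dist = v0:4,v1:0,v2:inf,v3:3,v4:inf,v5:inf,v6:inf,v7:8,v8:inf
step 3: dist = v0:4,v1:0,v2:inf,v3:3,v4:inf,v5:inf,v6:inf,v7:8,v8:inf
step 4: dist = v0:4,v1:0,v2:inf,v3:3,v4:inf,v5:inf,v6:inf,v7:8,v8:inf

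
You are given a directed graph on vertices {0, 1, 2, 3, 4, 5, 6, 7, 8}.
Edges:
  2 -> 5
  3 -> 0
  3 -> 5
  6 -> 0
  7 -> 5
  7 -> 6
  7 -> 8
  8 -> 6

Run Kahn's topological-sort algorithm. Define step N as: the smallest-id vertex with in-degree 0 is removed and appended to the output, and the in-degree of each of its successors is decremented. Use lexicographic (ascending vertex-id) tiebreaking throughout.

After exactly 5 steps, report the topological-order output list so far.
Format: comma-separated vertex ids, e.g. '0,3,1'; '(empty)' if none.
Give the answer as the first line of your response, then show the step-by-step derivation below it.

1,2,3,4,7

step 1: output 1; order=[1]; indeg=(2,0,0,0,0,3,2,0,1)
step 2: output 2; order=[1,2]; indeg=(2,0,0,0,0,2,2,0,1)
step 3: output 3; order=[1,2,3]; indeg=(1,0,0,0,0,1,2,0,1)
step 4: output 4; order=[1,2,3,4]; indeg=(1,0,0,0,0,1,2,0,1)
step 5: output 7; order=[1,2,3,4,7]; indeg=(1,0,0,0,0,0,1,0,0)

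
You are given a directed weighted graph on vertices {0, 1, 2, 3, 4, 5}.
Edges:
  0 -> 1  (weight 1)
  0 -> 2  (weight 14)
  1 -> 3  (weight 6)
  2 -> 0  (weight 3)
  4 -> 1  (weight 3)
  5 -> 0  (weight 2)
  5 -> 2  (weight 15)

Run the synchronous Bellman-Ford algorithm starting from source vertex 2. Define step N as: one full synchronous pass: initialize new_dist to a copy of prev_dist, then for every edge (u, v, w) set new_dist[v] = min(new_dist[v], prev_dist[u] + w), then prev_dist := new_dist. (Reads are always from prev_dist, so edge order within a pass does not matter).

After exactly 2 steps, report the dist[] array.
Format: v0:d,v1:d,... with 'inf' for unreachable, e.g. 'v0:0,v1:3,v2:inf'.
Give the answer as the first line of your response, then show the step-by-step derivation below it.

v0:3,v1:4,v2:0,v3:inf,v4:inf,v5:inf

step 1: dist = v0:3,v1:inf,v2:0,v3:inf,v4:inf,v5:inf
step 2: dist = v0:3,v1:4,v2:0,v3:inf,v4:inf,v5:inf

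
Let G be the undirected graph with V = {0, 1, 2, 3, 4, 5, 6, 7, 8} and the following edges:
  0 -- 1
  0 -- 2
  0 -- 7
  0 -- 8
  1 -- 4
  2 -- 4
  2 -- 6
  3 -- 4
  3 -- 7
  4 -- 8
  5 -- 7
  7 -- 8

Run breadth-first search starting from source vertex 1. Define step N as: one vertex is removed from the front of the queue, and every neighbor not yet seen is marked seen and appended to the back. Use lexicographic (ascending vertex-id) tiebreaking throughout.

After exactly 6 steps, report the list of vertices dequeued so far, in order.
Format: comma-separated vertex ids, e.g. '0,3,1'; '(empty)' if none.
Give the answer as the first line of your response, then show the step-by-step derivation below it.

1,0,4,2,7,8

step 1: dequeue 1; queue=[0,4]; order=1
step 2: dequeue 0; queue=[4,2,7,8]; order=1,0
step 3: dequeue 4; queue=[2,7,8,3]; order=1,0,4
step 4: dequeue 2; queue=[7,8,3,6]; order=1,0,4,2
step 5: dequeue 7; queue=[8,3,6,5]; order=1,0,4,2,7
step 6: dequeue 8; queue=[3,6,5]; order=1,0,4,2,7,8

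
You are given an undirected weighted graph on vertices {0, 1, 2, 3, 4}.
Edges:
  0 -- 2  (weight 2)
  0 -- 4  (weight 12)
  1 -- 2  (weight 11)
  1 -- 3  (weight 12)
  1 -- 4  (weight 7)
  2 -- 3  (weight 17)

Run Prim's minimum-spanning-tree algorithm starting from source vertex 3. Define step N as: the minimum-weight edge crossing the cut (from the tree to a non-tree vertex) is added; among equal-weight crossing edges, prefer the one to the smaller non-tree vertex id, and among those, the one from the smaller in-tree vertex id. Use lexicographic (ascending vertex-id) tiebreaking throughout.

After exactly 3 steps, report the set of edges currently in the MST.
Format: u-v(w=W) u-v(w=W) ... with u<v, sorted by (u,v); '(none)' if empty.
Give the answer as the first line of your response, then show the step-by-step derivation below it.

1-2(w=11) 1-3(w=12) 1-4(w=7)

step 1: add edge 1-3 (w=12); MST = {1-3(w=12)}
step 2: add edge 1-4 (w=7); MST = {1-3(w=12) 1-4(w=7)}
step 3: add edge 1-2 (w=11); MST = {1-2(w=11) 1-3(w=12) 1-4(w=7)}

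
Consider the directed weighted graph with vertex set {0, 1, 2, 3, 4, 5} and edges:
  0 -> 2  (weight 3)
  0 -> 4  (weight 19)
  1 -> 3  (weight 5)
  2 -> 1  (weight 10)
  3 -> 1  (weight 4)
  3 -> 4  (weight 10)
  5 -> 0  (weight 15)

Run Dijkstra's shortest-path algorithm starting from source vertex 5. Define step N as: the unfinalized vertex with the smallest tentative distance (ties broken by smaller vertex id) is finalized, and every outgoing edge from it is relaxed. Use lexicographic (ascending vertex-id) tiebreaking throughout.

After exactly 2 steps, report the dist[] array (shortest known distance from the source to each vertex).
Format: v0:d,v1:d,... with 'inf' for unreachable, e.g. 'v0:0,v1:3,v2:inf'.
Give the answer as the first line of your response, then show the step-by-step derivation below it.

v0:15,v1:inf,v2:18,v3:inf,v4:34,v5:0

step 1: dist = v0:15,v1:inf,v2:inf,v3:inf,v4:inf,v5:0
step 2: dist = v0:15,v1:inf,v2:18,v3:inf,v4:34,v5:0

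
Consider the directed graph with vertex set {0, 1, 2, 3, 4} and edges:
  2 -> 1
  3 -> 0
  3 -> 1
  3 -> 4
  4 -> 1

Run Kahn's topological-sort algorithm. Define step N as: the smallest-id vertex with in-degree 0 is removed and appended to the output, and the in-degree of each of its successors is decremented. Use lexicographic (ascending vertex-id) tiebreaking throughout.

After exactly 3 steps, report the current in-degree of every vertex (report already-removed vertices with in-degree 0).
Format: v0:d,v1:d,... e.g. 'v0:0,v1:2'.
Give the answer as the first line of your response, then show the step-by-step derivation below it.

v0:0,v1:1,v2:0,v3:0,v4:0

step 1: output 2; order=[2]; indeg=(1,2,0,0,1)
step 2: output 3; order=[2,3]; indeg=(0,1,0,0,0)
step 3: output 0; order=[2,3,0]; indeg=(0,1,0,0,0)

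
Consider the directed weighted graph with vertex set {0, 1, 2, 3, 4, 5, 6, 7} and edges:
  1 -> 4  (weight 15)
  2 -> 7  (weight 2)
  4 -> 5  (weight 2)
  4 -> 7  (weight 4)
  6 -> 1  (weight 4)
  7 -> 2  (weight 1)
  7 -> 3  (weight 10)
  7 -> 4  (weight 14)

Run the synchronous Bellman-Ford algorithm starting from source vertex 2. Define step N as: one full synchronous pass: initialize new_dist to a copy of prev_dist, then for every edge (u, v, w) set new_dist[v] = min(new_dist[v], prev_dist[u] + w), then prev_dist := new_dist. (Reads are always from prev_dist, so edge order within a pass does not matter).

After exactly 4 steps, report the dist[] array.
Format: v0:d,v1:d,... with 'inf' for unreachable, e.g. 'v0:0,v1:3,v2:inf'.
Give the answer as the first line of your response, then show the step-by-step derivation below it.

v0:inf,v1:inf,v2:0,v3:12,v4:16,v5:18,v6:inf,v7:2

step 1: dist = v0:inf,v1:inf,v2:0,v3:inf,v4:inf,v5:inf,v6:inf,v7:2
step 2: dist = v0:inf,v1:inf,v2:0,v3:12,v4:16,v5:inf,v6:inf,v7:2
step 3: dist = v0:inf,v1:inf,v2:0,v3:12,v4:16,v5:18,v6:inf,v7:2
step 4: dist = v0:inf,v1:inf,v2:0,v3:12,v4:16,v5:18,v6:inf,v7:2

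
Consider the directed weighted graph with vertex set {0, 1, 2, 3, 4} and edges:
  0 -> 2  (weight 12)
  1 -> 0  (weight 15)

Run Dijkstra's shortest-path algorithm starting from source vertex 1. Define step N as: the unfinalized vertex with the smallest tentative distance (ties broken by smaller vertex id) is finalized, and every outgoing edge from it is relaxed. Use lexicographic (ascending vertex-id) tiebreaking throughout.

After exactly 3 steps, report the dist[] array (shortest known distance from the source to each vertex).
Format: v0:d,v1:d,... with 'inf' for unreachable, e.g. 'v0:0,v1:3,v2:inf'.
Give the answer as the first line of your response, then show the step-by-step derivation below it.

v0:15,v1:0,v2:27,v3:inf,v4:inf

step 1: dist = v0:15,v1:0,v2:inf,v3:inf,v4:inf
step 2: dist = v0:15,v1:0,v2:27,v3:inf,v4:inf
step 3: dist = v0:15,v1:0,v2:27,v3:inf,v4:inf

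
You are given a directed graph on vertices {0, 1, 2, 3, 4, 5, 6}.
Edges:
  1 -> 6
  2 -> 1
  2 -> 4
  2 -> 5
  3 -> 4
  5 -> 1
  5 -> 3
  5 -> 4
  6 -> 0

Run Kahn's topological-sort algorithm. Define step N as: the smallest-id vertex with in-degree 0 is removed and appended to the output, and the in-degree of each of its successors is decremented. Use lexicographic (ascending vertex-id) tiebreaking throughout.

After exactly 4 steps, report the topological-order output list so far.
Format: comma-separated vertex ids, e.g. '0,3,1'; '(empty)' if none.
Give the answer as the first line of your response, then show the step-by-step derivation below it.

2,5,1,3

step 1: output 2; order=[2]; indeg=(1,1,0,1,2,0,1)
step 2: output 5; order=[2,5]; indeg=(1,0,0,0,1,0,1)
step 3: output 1; order=[2,5,1]; indeg=(1,0,0,0,1,0,0)
step 4: output 3; order=[2,5,1,3]; indeg=(1,0,0,0,0,0,0)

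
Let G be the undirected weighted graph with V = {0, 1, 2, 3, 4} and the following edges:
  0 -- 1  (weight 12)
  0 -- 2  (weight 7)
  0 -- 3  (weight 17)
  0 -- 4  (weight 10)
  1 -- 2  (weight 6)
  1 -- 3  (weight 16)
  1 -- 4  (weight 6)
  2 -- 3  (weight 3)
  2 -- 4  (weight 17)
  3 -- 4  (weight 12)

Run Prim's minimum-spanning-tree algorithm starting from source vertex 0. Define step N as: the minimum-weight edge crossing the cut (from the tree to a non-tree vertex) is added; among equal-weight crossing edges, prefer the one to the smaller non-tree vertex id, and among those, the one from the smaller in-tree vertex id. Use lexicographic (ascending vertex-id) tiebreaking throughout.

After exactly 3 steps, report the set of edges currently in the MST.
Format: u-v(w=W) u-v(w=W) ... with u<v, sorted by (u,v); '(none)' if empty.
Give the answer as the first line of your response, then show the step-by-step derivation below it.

0-2(w=7) 1-2(w=6) 2-3(w=3)

step 1: add edge 0-2 (w=7); MST = {0-2(w=7)}
step 2: add edge 2-3 (w=3); MST = {0-2(w=7) 2-3(w=3)}
step 3: add edge 1-2 (w=6); MST = {0-2(w=7) 1-2(w=6) 2-3(w=3)}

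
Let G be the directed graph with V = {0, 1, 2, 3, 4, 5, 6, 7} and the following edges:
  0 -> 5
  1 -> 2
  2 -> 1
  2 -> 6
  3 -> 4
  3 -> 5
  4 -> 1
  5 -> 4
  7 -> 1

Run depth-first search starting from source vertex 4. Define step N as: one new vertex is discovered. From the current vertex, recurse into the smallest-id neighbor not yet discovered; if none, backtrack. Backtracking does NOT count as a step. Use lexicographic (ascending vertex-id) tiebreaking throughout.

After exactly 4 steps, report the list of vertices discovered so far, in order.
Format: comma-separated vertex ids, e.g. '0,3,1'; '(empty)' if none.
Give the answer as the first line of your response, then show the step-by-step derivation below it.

4,1,2,6

step 1: discover 4; path=4; order=4
step 2: discover 1; path=4>1; order=4,1
step 3: discover 2; path=4>1>2; order=4,1,2
step 4: discover 6; path=4>1>2>6; order=4,1,2,6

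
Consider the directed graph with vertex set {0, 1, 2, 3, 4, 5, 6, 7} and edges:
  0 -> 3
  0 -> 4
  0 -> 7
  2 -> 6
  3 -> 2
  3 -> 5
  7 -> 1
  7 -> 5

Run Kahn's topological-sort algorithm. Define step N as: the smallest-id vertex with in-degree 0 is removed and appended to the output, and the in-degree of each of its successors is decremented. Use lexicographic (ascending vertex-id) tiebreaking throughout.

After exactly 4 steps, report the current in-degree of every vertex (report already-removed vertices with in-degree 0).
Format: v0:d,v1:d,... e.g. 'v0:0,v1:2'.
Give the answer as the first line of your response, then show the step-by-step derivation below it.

v0:0,v1:1,v2:0,v3:0,v4:0,v5:1,v6:0,v7:0

step 1: output 0; order=[0]; indeg=(0,1,1,0,0,2,1,0)
step 2: output 3; order=[0,3]; indeg=(0,1,0,0,0,1,1,0)
step 3: output 2; order=[0,3,2]; indeg=(0,1,0,0,0,1,0,0)
step 4: output 4; order=[0,3,2,4]; indeg=(0,1,0,0,0,1,0,0)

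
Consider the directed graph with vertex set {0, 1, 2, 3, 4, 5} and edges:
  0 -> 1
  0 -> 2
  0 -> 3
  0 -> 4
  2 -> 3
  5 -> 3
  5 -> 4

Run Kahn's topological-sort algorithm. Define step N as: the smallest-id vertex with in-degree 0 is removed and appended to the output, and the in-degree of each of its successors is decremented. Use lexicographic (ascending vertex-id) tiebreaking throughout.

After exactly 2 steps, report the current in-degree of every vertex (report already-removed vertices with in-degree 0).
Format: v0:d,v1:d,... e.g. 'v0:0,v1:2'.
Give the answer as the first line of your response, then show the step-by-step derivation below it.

v0:0,v1:0,v2:0,v3:2,v4:1,v5:0

step 1: output 0; order=[0]; indeg=(0,0,0,2,1,0)
step 2: output 1; order=[0,1]; indeg=(0,0,0,2,1,0)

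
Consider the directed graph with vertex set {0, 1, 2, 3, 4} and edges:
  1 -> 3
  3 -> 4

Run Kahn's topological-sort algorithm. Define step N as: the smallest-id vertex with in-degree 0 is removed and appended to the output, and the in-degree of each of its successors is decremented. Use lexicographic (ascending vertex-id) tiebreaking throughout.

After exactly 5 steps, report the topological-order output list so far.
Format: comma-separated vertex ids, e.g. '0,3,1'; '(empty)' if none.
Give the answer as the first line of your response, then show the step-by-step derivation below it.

0,1,2,3,4

step 1: output 0; order=[0]; indeg=(0,0,0,1,1)
step 2: output 1; order=[0,1]; indeg=(0,0,0,0,1)
step 3: output 2; order=[0,1,2]; indeg=(0,0,0,0,1)
step 4: output 3; order=[0,1,2,3]; indeg=(0,0,0,0,0)
step 5: output 4; order=[0,1,2,3,4]; indeg=(0,0,0,0,0)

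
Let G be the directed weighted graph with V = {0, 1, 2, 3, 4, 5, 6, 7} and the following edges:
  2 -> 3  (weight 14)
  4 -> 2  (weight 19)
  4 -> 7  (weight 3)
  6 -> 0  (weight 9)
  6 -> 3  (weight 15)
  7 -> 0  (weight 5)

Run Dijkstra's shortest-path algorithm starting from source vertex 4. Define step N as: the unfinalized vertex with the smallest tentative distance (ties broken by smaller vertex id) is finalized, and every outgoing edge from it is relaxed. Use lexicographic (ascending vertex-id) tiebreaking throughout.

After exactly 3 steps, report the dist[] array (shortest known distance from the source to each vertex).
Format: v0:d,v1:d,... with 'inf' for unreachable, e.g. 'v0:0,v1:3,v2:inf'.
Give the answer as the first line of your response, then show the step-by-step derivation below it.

v0:8,v1:inf,v2:19,v3:inf,v4:0,v5:inf,v6:inf,v7:3

step 1: dist = v0:inf,v1:inf,v2:19,v3:inf,v4:0,v5:inf,v6:inf,v7:3
step 2: dist = v0:8,v1:inf,v2:19,v3:inf,v4:0,v5:inf,v6:inf,v7:3
step 3: dist = v0:8,v1:inf,v2:19,v3:inf,v4:0,v5:inf,v6:inf,v7:3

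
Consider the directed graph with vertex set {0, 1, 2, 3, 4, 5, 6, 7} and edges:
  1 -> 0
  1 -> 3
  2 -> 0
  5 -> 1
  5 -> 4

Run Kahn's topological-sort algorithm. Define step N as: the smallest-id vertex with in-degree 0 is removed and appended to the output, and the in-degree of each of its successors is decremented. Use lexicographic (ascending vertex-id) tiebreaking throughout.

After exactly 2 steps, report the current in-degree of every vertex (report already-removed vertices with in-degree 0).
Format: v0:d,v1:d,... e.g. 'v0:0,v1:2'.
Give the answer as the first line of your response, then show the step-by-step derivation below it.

v0:1,v1:0,v2:0,v3:1,v4:0,v5:0,v6:0,v7:0

step 1: output 2; order=[2]; indeg=(1,1,0,1,1,0,0,0)
step 2: output 5; order=[2,5]; indeg=(1,0,0,1,0,0,0,0)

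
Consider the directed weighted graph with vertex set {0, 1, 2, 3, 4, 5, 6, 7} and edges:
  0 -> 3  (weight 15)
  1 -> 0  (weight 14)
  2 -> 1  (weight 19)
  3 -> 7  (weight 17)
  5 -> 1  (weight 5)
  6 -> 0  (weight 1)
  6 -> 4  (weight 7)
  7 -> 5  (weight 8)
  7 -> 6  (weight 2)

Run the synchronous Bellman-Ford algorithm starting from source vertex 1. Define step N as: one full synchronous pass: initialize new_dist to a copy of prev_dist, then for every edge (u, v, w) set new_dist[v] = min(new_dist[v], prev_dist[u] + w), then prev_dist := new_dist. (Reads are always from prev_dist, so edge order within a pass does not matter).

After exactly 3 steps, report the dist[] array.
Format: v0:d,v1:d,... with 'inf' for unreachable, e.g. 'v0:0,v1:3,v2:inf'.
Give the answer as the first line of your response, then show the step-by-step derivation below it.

v0:14,v1:0,v2:inf,v3:29,v4:inf,v5:inf,v6:inf,v7:46

step 1: dist = v0:14,v1:0,v2:inf,v3:inf,v4:inf,v5:inf,v6:inf,v7:inf
step 2: dist = v0:14,v1:0,v2:inf,v3:29,v4:inf,v5:inf,v6:inf,v7:inf
step 3: dist = v0:14,v1:0,v2:inf,v3:29,v4:inf,v5:inf,v6:inf,v7:46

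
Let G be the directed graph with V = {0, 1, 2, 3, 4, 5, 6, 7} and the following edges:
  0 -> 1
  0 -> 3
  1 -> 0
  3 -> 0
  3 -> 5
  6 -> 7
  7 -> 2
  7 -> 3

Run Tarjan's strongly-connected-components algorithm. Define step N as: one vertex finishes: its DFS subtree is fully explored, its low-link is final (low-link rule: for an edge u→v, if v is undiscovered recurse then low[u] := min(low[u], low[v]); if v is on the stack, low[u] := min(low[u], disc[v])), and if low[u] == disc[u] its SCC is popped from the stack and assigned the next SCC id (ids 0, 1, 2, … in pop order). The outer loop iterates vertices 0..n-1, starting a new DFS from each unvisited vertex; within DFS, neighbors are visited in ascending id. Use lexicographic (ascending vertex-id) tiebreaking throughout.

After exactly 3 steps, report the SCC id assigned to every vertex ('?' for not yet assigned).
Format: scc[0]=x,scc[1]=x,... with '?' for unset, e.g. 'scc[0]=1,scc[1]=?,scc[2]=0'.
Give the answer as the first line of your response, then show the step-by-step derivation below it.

scc[0]=?,scc[1]=?,scc[2]=?,scc[3]=?,scc[4]=?,scc[5]=0,scc[6]=?,scc[7]=?

step 1: low=(low[0]=0,low[1]=0,low[2]=?,low[3]=?,low[4]=?,low[5]=?,low[6]=?,low[7]=?); scc=(scc[0]=?,scc[1]=?,scc[2]=?,scc[3]=?,scc[4]=?,scc[5]=?,scc[6]=?,scc[7]=?)
step 2: low=(low[0]=0,low[1]=0,low[2]=?,low[3]=0,low[4]=?,low[5]=3,low[6]=?,low[7]=?); scc=(scc[0]=?,scc[1]=?,scc[2]=?,scc[3]=?,scc[4]=?,scc[5]=0,scc[6]=?,scc[7]=?)
step 3: low=(low[0]=0,low[1]=0,low[2]=?,low[3]=0,low[4]=?,low[5]=3,low[6]=?,low[7]=?); scc=(scc[0]=?,scc[1]=?,scc[2]=?,scc[3]=?,scc[4]=?,scc[5]=0,scc[6]=?,scc[7]=?)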